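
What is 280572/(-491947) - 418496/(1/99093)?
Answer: -20401053959977788/491947 ≈ -4.1470e+10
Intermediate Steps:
280572/(-491947) - 418496/(1/99093) = 280572*(-1/491947) - 418496/1/99093 = -280572/491947 - 418496*99093 = -280572/491947 - 41470024128 = -20401053959977788/491947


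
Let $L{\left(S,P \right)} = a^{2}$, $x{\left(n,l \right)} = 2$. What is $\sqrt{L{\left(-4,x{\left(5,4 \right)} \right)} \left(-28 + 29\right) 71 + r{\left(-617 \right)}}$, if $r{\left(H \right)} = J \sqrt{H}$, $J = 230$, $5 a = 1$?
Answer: $\frac{\sqrt{71 + 5750 i \sqrt{617}}}{5} \approx 53.46 + 53.433 i$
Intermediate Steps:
$a = \frac{1}{5}$ ($a = \frac{1}{5} \cdot 1 = \frac{1}{5} \approx 0.2$)
$r{\left(H \right)} = 230 \sqrt{H}$
$L{\left(S,P \right)} = \frac{1}{25}$ ($L{\left(S,P \right)} = \left(\frac{1}{5}\right)^{2} = \frac{1}{25}$)
$\sqrt{L{\left(-4,x{\left(5,4 \right)} \right)} \left(-28 + 29\right) 71 + r{\left(-617 \right)}} = \sqrt{\frac{-28 + 29}{25} \cdot 71 + 230 \sqrt{-617}} = \sqrt{\frac{1}{25} \cdot 1 \cdot 71 + 230 i \sqrt{617}} = \sqrt{\frac{1}{25} \cdot 71 + 230 i \sqrt{617}} = \sqrt{\frac{71}{25} + 230 i \sqrt{617}}$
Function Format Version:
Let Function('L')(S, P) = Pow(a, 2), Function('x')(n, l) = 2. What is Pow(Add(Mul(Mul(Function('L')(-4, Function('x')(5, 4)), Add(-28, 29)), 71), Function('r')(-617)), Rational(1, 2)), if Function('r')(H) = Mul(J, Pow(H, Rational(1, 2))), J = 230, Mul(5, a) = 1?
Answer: Mul(Rational(1, 5), Pow(Add(71, Mul(5750, I, Pow(617, Rational(1, 2)))), Rational(1, 2))) ≈ Add(53.460, Mul(53.433, I))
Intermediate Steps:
a = Rational(1, 5) (a = Mul(Rational(1, 5), 1) = Rational(1, 5) ≈ 0.20000)
Function('r')(H) = Mul(230, Pow(H, Rational(1, 2)))
Function('L')(S, P) = Rational(1, 25) (Function('L')(S, P) = Pow(Rational(1, 5), 2) = Rational(1, 25))
Pow(Add(Mul(Mul(Function('L')(-4, Function('x')(5, 4)), Add(-28, 29)), 71), Function('r')(-617)), Rational(1, 2)) = Pow(Add(Mul(Mul(Rational(1, 25), Add(-28, 29)), 71), Mul(230, Pow(-617, Rational(1, 2)))), Rational(1, 2)) = Pow(Add(Mul(Mul(Rational(1, 25), 1), 71), Mul(230, Mul(I, Pow(617, Rational(1, 2))))), Rational(1, 2)) = Pow(Add(Mul(Rational(1, 25), 71), Mul(230, I, Pow(617, Rational(1, 2)))), Rational(1, 2)) = Pow(Add(Rational(71, 25), Mul(230, I, Pow(617, Rational(1, 2)))), Rational(1, 2))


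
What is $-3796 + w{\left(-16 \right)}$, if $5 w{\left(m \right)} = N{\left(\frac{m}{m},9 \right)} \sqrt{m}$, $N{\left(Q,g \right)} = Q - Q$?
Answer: $-3796$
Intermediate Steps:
$N{\left(Q,g \right)} = 0$
$w{\left(m \right)} = 0$ ($w{\left(m \right)} = \frac{0 \sqrt{m}}{5} = \frac{1}{5} \cdot 0 = 0$)
$-3796 + w{\left(-16 \right)} = -3796 + 0 = -3796$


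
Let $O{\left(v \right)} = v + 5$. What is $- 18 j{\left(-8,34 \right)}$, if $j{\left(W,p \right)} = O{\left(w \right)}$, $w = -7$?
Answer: $36$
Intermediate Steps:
$O{\left(v \right)} = 5 + v$
$j{\left(W,p \right)} = -2$ ($j{\left(W,p \right)} = 5 - 7 = -2$)
$- 18 j{\left(-8,34 \right)} = \left(-18\right) \left(-2\right) = 36$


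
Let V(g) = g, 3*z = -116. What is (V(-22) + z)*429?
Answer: -26026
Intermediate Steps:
z = -116/3 (z = (⅓)*(-116) = -116/3 ≈ -38.667)
(V(-22) + z)*429 = (-22 - 116/3)*429 = -182/3*429 = -26026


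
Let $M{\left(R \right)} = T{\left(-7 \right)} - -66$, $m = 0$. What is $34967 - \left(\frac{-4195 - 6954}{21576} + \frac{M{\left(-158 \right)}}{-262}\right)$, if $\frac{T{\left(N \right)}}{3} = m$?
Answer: $\frac{98834859479}{2826456} \approx 34968.0$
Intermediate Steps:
$T{\left(N \right)} = 0$ ($T{\left(N \right)} = 3 \cdot 0 = 0$)
$M{\left(R \right)} = 66$ ($M{\left(R \right)} = 0 - -66 = 0 + 66 = 66$)
$34967 - \left(\frac{-4195 - 6954}{21576} + \frac{M{\left(-158 \right)}}{-262}\right) = 34967 - \left(\frac{-4195 - 6954}{21576} + \frac{66}{-262}\right) = 34967 - \left(\left(-4195 - 6954\right) \frac{1}{21576} + 66 \left(- \frac{1}{262}\right)\right) = 34967 - \left(\left(-11149\right) \frac{1}{21576} - \frac{33}{131}\right) = 34967 - \left(- \frac{11149}{21576} - \frac{33}{131}\right) = 34967 - - \frac{2172527}{2826456} = 34967 + \frac{2172527}{2826456} = \frac{98834859479}{2826456}$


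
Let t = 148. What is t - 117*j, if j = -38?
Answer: 4594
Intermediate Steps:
t - 117*j = 148 - 117*(-38) = 148 + 4446 = 4594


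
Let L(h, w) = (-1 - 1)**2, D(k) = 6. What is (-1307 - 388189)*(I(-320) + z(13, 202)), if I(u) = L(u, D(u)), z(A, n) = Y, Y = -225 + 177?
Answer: 17137824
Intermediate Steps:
Y = -48
z(A, n) = -48
L(h, w) = 4 (L(h, w) = (-2)**2 = 4)
I(u) = 4
(-1307 - 388189)*(I(-320) + z(13, 202)) = (-1307 - 388189)*(4 - 48) = -389496*(-44) = 17137824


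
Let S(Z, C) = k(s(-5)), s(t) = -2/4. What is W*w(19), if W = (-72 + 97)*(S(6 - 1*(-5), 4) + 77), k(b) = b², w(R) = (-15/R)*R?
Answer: -115875/4 ≈ -28969.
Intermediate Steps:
s(t) = -½ (s(t) = -2*¼ = -½)
w(R) = -15
S(Z, C) = ¼ (S(Z, C) = (-½)² = ¼)
W = 7725/4 (W = (-72 + 97)*(¼ + 77) = 25*(309/4) = 7725/4 ≈ 1931.3)
W*w(19) = (7725/4)*(-15) = -115875/4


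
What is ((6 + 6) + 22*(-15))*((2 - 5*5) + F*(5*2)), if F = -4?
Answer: 20034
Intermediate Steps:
((6 + 6) + 22*(-15))*((2 - 5*5) + F*(5*2)) = ((6 + 6) + 22*(-15))*((2 - 5*5) - 20*2) = (12 - 330)*((2 - 25) - 4*10) = -318*(-23 - 40) = -318*(-63) = 20034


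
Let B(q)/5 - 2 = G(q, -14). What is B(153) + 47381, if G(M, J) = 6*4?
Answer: 47511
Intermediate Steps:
G(M, J) = 24
B(q) = 130 (B(q) = 10 + 5*24 = 10 + 120 = 130)
B(153) + 47381 = 130 + 47381 = 47511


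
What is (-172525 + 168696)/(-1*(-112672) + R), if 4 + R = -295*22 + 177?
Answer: -3829/106355 ≈ -0.036002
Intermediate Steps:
R = -6317 (R = -4 + (-295*22 + 177) = -4 + (-6490 + 177) = -4 - 6313 = -6317)
(-172525 + 168696)/(-1*(-112672) + R) = (-172525 + 168696)/(-1*(-112672) - 6317) = -3829/(112672 - 6317) = -3829/106355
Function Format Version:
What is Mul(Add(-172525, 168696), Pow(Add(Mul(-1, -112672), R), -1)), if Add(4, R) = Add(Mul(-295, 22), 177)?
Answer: Rational(-3829, 106355) ≈ -0.036002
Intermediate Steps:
R = -6317 (R = Add(-4, Add(Mul(-295, 22), 177)) = Add(-4, Add(-6490, 177)) = Add(-4, -6313) = -6317)
Mul(Add(-172525, 168696), Pow(Add(Mul(-1, -112672), R), -1)) = Mul(Add(-172525, 168696), Pow(Add(Mul(-1, -112672), -6317), -1)) = Mul(-3829, Pow(Add(112672, -6317), -1)) = Mul(-3829, Pow(106355, -1)) = Mul(-3829, Rational(1, 106355)) = Rational(-3829, 106355)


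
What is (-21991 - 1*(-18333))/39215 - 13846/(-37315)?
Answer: 2622404/9440695 ≈ 0.27778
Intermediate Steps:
(-21991 - 1*(-18333))/39215 - 13846/(-37315) = (-21991 + 18333)*(1/39215) - 13846*(-1/37315) = -3658*1/39215 + 13846/37315 = -118/1265 + 13846/37315 = 2622404/9440695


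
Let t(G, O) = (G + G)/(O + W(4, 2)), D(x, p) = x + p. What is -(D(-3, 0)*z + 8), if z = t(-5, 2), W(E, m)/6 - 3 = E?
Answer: -191/22 ≈ -8.6818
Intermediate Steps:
W(E, m) = 18 + 6*E
D(x, p) = p + x
t(G, O) = 2*G/(42 + O) (t(G, O) = (G + G)/(O + (18 + 6*4)) = (2*G)/(O + (18 + 24)) = (2*G)/(O + 42) = (2*G)/(42 + O) = 2*G/(42 + O))
z = -5/22 (z = 2*(-5)/(42 + 2) = 2*(-5)/44 = 2*(-5)*(1/44) = -5/22 ≈ -0.22727)
-(D(-3, 0)*z + 8) = -((0 - 3)*(-5/22) + 8) = -(-3*(-5/22) + 8) = -(15/22 + 8) = -1*191/22 = -191/22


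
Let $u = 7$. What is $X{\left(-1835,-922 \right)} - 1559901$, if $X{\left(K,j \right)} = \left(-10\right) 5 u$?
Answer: $-1560251$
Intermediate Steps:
$X{\left(K,j \right)} = -350$ ($X{\left(K,j \right)} = \left(-10\right) 5 \cdot 7 = \left(-50\right) 7 = -350$)
$X{\left(-1835,-922 \right)} - 1559901 = -350 - 1559901 = -1560251$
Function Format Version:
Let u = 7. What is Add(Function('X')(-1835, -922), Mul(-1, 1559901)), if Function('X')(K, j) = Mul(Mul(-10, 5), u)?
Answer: -1560251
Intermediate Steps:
Function('X')(K, j) = -350 (Function('X')(K, j) = Mul(Mul(-10, 5), 7) = Mul(-50, 7) = -350)
Add(Function('X')(-1835, -922), Mul(-1, 1559901)) = Add(-350, Mul(-1, 1559901)) = Add(-350, -1559901) = -1560251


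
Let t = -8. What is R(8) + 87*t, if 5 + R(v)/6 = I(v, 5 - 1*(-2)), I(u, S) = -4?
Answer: -750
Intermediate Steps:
R(v) = -54 (R(v) = -30 + 6*(-4) = -30 - 24 = -54)
R(8) + 87*t = -54 + 87*(-8) = -54 - 696 = -750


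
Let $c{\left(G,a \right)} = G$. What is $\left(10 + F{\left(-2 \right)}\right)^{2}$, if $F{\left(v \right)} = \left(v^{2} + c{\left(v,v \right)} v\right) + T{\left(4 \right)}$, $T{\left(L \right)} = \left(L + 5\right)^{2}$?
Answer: $9801$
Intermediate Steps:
$T{\left(L \right)} = \left(5 + L\right)^{2}$
$F{\left(v \right)} = 81 + 2 v^{2}$ ($F{\left(v \right)} = \left(v^{2} + v v\right) + \left(5 + 4\right)^{2} = \left(v^{2} + v^{2}\right) + 9^{2} = 2 v^{2} + 81 = 81 + 2 v^{2}$)
$\left(10 + F{\left(-2 \right)}\right)^{2} = \left(10 + \left(81 + 2 \left(-2\right)^{2}\right)\right)^{2} = \left(10 + \left(81 + 2 \cdot 4\right)\right)^{2} = \left(10 + \left(81 + 8\right)\right)^{2} = \left(10 + 89\right)^{2} = 99^{2} = 9801$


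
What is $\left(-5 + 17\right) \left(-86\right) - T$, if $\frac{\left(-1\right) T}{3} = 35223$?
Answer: $104637$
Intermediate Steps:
$T = -105669$ ($T = \left(-3\right) 35223 = -105669$)
$\left(-5 + 17\right) \left(-86\right) - T = \left(-5 + 17\right) \left(-86\right) - -105669 = 12 \left(-86\right) + 105669 = -1032 + 105669 = 104637$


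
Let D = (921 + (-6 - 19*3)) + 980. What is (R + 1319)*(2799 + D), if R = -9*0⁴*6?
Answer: 6116203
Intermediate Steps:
D = 1838 (D = (921 + (-6 - 57)) + 980 = (921 - 63) + 980 = 858 + 980 = 1838)
R = 0 (R = -9*0*6 = 0*6 = 0)
(R + 1319)*(2799 + D) = (0 + 1319)*(2799 + 1838) = 1319*4637 = 6116203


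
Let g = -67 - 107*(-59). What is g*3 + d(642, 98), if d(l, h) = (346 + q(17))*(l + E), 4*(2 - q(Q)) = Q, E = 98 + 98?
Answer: 613601/2 ≈ 3.0680e+5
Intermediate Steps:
E = 196
q(Q) = 2 - Q/4
g = 6246 (g = -67 + 6313 = 6246)
d(l, h) = 67375 + 1375*l/4 (d(l, h) = (346 + (2 - ¼*17))*(l + 196) = (346 + (2 - 17/4))*(196 + l) = (346 - 9/4)*(196 + l) = 1375*(196 + l)/4 = 67375 + 1375*l/4)
g*3 + d(642, 98) = 6246*3 + (67375 + (1375/4)*642) = 18738 + (67375 + 441375/2) = 18738 + 576125/2 = 613601/2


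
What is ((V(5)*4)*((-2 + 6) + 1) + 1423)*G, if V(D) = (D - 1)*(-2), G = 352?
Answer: 444576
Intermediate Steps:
V(D) = 2 - 2*D (V(D) = (-1 + D)*(-2) = 2 - 2*D)
((V(5)*4)*((-2 + 6) + 1) + 1423)*G = (((2 - 2*5)*4)*((-2 + 6) + 1) + 1423)*352 = (((2 - 10)*4)*(4 + 1) + 1423)*352 = (-8*4*5 + 1423)*352 = (-32*5 + 1423)*352 = (-160 + 1423)*352 = 1263*352 = 444576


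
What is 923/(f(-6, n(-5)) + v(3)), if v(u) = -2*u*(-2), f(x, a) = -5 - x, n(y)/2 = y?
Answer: 71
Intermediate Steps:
n(y) = 2*y
v(u) = 4*u
923/(f(-6, n(-5)) + v(3)) = 923/((-5 - 1*(-6)) + 4*3) = 923/((-5 + 6) + 12) = 923/(1 + 12) = 923/13 = (1/13)*923 = 71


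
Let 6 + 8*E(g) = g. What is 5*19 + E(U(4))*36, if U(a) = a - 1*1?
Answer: 163/2 ≈ 81.500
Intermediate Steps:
U(a) = -1 + a (U(a) = a - 1 = -1 + a)
E(g) = -¾ + g/8
5*19 + E(U(4))*36 = 5*19 + (-¾ + (-1 + 4)/8)*36 = 95 + (-¾ + (⅛)*3)*36 = 95 + (-¾ + 3/8)*36 = 95 - 3/8*36 = 95 - 27/2 = 163/2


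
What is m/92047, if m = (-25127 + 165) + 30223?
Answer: 5261/92047 ≈ 0.057156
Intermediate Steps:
m = 5261 (m = -24962 + 30223 = 5261)
m/92047 = 5261/92047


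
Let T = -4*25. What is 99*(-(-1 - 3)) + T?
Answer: 296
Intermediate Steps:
T = -100
99*(-(-1 - 3)) + T = 99*(-(-1 - 3)) - 100 = 99*(-1*(-4)) - 100 = 99*4 - 100 = 396 - 100 = 296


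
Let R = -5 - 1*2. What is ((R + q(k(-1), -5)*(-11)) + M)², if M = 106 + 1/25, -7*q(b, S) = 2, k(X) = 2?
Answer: 319765924/30625 ≈ 10441.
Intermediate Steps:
q(b, S) = -2/7 (q(b, S) = -⅐*2 = -2/7)
R = -7 (R = -5 - 2 = -7)
M = 2651/25 (M = 106 + 1/25 = 2651/25 ≈ 106.04)
((R + q(k(-1), -5)*(-11)) + M)² = ((-7 - 2/7*(-11)) + 2651/25)² = ((-7 + 22/7) + 2651/25)² = (-27/7 + 2651/25)² = (17882/175)² = 319765924/30625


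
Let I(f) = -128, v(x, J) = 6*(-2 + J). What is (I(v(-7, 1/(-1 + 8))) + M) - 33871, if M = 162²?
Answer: -7755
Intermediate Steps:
v(x, J) = -12 + 6*J
M = 26244
(I(v(-7, 1/(-1 + 8))) + M) - 33871 = (-128 + 26244) - 33871 = 26116 - 33871 = -7755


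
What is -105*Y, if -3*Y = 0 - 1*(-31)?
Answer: 1085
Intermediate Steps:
Y = -31/3 (Y = -(0 - 1*(-31))/3 = -(0 + 31)/3 = -⅓*31 = -31/3 ≈ -10.333)
-105*Y = -105*(-31/3) = 1085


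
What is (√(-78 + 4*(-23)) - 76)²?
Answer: (76 - I*√170)² ≈ 5606.0 - 1981.8*I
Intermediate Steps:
(√(-78 + 4*(-23)) - 76)² = (√(-78 - 92) - 76)² = (√(-170) - 76)² = (I*√170 - 76)² = (-76 + I*√170)²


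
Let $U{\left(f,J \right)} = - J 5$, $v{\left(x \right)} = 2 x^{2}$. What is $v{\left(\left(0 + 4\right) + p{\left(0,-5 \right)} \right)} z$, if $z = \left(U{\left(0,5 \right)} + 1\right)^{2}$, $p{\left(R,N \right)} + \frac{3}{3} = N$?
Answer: $4608$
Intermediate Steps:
$p{\left(R,N \right)} = -1 + N$
$U{\left(f,J \right)} = - 5 J$
$z = 576$ ($z = \left(\left(-5\right) 5 + 1\right)^{2} = \left(-25 + 1\right)^{2} = \left(-24\right)^{2} = 576$)
$v{\left(\left(0 + 4\right) + p{\left(0,-5 \right)} \right)} z = 2 \left(\left(0 + 4\right) - 6\right)^{2} \cdot 576 = 2 \left(4 - 6\right)^{2} \cdot 576 = 2 \left(-2\right)^{2} \cdot 576 = 2 \cdot 4 \cdot 576 = 8 \cdot 576 = 4608$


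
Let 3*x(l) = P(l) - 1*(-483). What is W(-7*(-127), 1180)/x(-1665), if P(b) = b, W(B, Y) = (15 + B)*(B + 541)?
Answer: -646360/197 ≈ -3281.0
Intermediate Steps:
W(B, Y) = (15 + B)*(541 + B)
x(l) = 161 + l/3 (x(l) = (l - 1*(-483))/3 = (l + 483)/3 = (483 + l)/3 = 161 + l/3)
W(-7*(-127), 1180)/x(-1665) = (8115 + (-7*(-127))² + 556*(-7*(-127)))/(161 + (⅓)*(-1665)) = (8115 + 889² + 556*889)/(161 - 555) = (8115 + 790321 + 494284)/(-394) = 1292720*(-1/394) = -646360/197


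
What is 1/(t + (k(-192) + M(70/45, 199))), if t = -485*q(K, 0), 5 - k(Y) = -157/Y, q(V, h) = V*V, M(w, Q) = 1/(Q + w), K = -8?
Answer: -346560/10755771257 ≈ -3.2221e-5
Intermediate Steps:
q(V, h) = V**2
k(Y) = 5 + 157/Y (k(Y) = 5 - (-157)/Y = 5 + 157/Y)
t = -31040 (t = -485*(-8)**2 = -485*64 = -31040)
1/(t + (k(-192) + M(70/45, 199))) = 1/(-31040 + ((5 + 157/(-192)) + 1/(199 + 70/45))) = 1/(-31040 + ((5 + 157*(-1/192)) + 1/(199 + 70*(1/45)))) = 1/(-31040 + ((5 - 157/192) + 1/(199 + 14/9))) = 1/(-31040 + (803/192 + 1/(1805/9))) = 1/(-31040 + (803/192 + 9/1805)) = 1/(-31040 + 1451143/346560) = 1/(-10755771257/346560) = -346560/10755771257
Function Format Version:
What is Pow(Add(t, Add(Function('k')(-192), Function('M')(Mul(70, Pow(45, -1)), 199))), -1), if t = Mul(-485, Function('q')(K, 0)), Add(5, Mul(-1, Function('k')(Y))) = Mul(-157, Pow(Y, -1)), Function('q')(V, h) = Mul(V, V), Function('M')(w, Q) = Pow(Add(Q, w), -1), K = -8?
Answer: Rational(-346560, 10755771257) ≈ -3.2221e-5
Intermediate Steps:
Function('q')(V, h) = Pow(V, 2)
Function('k')(Y) = Add(5, Mul(157, Pow(Y, -1))) (Function('k')(Y) = Add(5, Mul(-1, Mul(-157, Pow(Y, -1)))) = Add(5, Mul(157, Pow(Y, -1))))
t = -31040 (t = Mul(-485, Pow(-8, 2)) = Mul(-485, 64) = -31040)
Pow(Add(t, Add(Function('k')(-192), Function('M')(Mul(70, Pow(45, -1)), 199))), -1) = Pow(Add(-31040, Add(Add(5, Mul(157, Pow(-192, -1))), Pow(Add(199, Mul(70, Pow(45, -1))), -1))), -1) = Pow(Add(-31040, Add(Add(5, Mul(157, Rational(-1, 192))), Pow(Add(199, Mul(70, Rational(1, 45))), -1))), -1) = Pow(Add(-31040, Add(Add(5, Rational(-157, 192)), Pow(Add(199, Rational(14, 9)), -1))), -1) = Pow(Add(-31040, Add(Rational(803, 192), Pow(Rational(1805, 9), -1))), -1) = Pow(Add(-31040, Add(Rational(803, 192), Rational(9, 1805))), -1) = Pow(Add(-31040, Rational(1451143, 346560)), -1) = Pow(Rational(-10755771257, 346560), -1) = Rational(-346560, 10755771257)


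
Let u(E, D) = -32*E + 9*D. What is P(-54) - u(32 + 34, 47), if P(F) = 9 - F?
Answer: 1752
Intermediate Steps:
P(-54) - u(32 + 34, 47) = (9 - 1*(-54)) - (-32*(32 + 34) + 9*47) = (9 + 54) - (-32*66 + 423) = 63 - (-2112 + 423) = 63 - 1*(-1689) = 63 + 1689 = 1752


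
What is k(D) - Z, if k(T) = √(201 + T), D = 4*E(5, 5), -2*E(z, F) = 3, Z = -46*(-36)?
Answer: -1656 + √195 ≈ -1642.0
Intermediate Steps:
Z = 1656
E(z, F) = -3/2 (E(z, F) = -½*3 = -3/2)
D = -6 (D = 4*(-3/2) = -6)
k(D) - Z = √(201 - 6) - 1*1656 = √195 - 1656 = -1656 + √195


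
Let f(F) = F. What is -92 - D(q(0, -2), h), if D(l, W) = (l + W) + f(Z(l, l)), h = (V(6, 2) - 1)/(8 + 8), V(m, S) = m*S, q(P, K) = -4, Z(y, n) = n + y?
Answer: -1291/16 ≈ -80.688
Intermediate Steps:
V(m, S) = S*m
h = 11/16 (h = (2*6 - 1)/(8 + 8) = (12 - 1)/16 = 11*(1/16) = 11/16 ≈ 0.68750)
D(l, W) = W + 3*l (D(l, W) = (l + W) + (l + l) = (W + l) + 2*l = W + 3*l)
-92 - D(q(0, -2), h) = -92 - (11/16 + 3*(-4)) = -92 - (11/16 - 12) = -92 - 1*(-181/16) = -92 + 181/16 = -1291/16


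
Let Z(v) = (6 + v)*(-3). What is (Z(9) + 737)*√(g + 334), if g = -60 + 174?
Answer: 5536*√7 ≈ 14647.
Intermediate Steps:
Z(v) = -18 - 3*v
g = 114
(Z(9) + 737)*√(g + 334) = ((-18 - 3*9) + 737)*√(114 + 334) = ((-18 - 27) + 737)*√448 = (-45 + 737)*(8*√7) = 692*(8*√7) = 5536*√7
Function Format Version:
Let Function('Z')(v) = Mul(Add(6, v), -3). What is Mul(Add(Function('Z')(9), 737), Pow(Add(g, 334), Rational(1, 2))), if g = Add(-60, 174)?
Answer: Mul(5536, Pow(7, Rational(1, 2))) ≈ 14647.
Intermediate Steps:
Function('Z')(v) = Add(-18, Mul(-3, v))
g = 114
Mul(Add(Function('Z')(9), 737), Pow(Add(g, 334), Rational(1, 2))) = Mul(Add(Add(-18, Mul(-3, 9)), 737), Pow(Add(114, 334), Rational(1, 2))) = Mul(Add(Add(-18, -27), 737), Pow(448, Rational(1, 2))) = Mul(Add(-45, 737), Mul(8, Pow(7, Rational(1, 2)))) = Mul(692, Mul(8, Pow(7, Rational(1, 2)))) = Mul(5536, Pow(7, Rational(1, 2)))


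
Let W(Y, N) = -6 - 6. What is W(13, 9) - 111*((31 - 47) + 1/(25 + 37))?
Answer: 109257/62 ≈ 1762.2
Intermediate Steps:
W(Y, N) = -12
W(13, 9) - 111*((31 - 47) + 1/(25 + 37)) = -12 - 111*((31 - 47) + 1/(25 + 37)) = -12 - 111*(-16 + 1/62) = -12 - 111*(-991/62) = -12 + 110001/62 = 109257/62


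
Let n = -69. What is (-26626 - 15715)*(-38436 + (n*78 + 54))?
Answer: 1853011524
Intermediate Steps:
(-26626 - 15715)*(-38436 + (n*78 + 54)) = (-26626 - 15715)*(-38436 + (-69*78 + 54)) = -42341*(-38436 + (-5382 + 54)) = -42341*(-38436 - 5328) = -42341*(-43764) = 1853011524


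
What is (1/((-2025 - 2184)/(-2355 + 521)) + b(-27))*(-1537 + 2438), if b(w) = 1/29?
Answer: 51712895/122061 ≈ 423.66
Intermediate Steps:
b(w) = 1/29
(1/((-2025 - 2184)/(-2355 + 521)) + b(-27))*(-1537 + 2438) = (1/((-2025 - 2184)/(-2355 + 521)) + 1/29)*(-1537 + 2438) = (1/(-4209/(-1834)) + 1/29)*901 = (1/(-4209*(-1/1834)) + 1/29)*901 = (1/(4209/1834) + 1/29)*901 = (1834/4209 + 1/29)*901 = (57395/122061)*901 = 51712895/122061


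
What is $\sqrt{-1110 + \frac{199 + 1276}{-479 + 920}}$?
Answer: $\frac{i \sqrt{488035}}{21} \approx 33.266 i$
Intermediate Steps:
$\sqrt{-1110 + \frac{199 + 1276}{-479 + 920}} = \sqrt{-1110 + \frac{1475}{441}} = \sqrt{- \frac{488035}{441}} = \frac{i \sqrt{488035}}{21}$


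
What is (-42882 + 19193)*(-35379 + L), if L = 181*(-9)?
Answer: 876682512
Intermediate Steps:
L = -1629
(-42882 + 19193)*(-35379 + L) = (-42882 + 19193)*(-35379 - 1629) = -23689*(-37008) = 876682512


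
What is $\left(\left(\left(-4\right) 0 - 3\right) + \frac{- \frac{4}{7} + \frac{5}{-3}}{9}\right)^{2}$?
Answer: $\frac{376996}{35721} \approx 10.554$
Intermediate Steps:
$\left(\left(\left(-4\right) 0 - 3\right) + \frac{- \frac{4}{7} + \frac{5}{-3}}{9}\right)^{2} = \left(\left(0 - 3\right) + \left(\left(-4\right) \frac{1}{7} + 5 \left(- \frac{1}{3}\right)\right) \frac{1}{9}\right)^{2} = \left(-3 + \left(- \frac{4}{7} - \frac{5}{3}\right) \frac{1}{9}\right)^{2} = \left(-3 - \frac{47}{189}\right)^{2} = \left(- \frac{614}{189}\right)^{2} = \frac{376996}{35721}$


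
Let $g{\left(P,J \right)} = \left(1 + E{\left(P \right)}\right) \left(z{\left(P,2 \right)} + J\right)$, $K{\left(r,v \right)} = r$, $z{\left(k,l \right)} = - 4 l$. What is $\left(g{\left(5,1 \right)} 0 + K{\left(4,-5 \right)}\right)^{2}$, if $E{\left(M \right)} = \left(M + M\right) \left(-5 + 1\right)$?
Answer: $16$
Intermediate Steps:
$E{\left(M \right)} = - 8 M$ ($E{\left(M \right)} = 2 M \left(-4\right) = - 8 M$)
$g{\left(P,J \right)} = \left(1 - 8 P\right) \left(-8 + J\right)$ ($g{\left(P,J \right)} = \left(1 - 8 P\right) \left(\left(-4\right) 2 + J\right) = \left(1 - 8 P\right) \left(-8 + J\right)$)
$\left(g{\left(5,1 \right)} 0 + K{\left(4,-5 \right)}\right)^{2} = \left(\left(-8 + 1 + 64 \cdot 5 - 8 \cdot 5\right) 0 + 4\right)^{2} = \left(\left(-8 + 1 + 320 - 40\right) 0 + 4\right)^{2} = \left(273 \cdot 0 + 4\right)^{2} = \left(0 + 4\right)^{2} = 4^{2} = 16$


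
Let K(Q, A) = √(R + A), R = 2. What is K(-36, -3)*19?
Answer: 19*I ≈ 19.0*I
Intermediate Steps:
K(Q, A) = √(2 + A)
K(-36, -3)*19 = √(2 - 3)*19 = √(-1)*19 = I*19 = 19*I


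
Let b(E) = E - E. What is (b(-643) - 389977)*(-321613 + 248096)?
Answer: 28669939109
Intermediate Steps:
b(E) = 0
(b(-643) - 389977)*(-321613 + 248096) = (0 - 389977)*(-321613 + 248096) = -389977*(-73517) = 28669939109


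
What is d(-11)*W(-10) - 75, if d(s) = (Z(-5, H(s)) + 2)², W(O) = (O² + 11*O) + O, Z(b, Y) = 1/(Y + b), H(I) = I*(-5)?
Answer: -19576/125 ≈ -156.61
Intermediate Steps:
H(I) = -5*I
W(O) = O² + 12*O
d(s) = (2 + 1/(-5 - 5*s))² (d(s) = (1/(-5*s - 5) + 2)² = (1/(-5 - 5*s) + 2)² = (2 + 1/(-5 - 5*s))²)
d(-11)*W(-10) - 75 = ((9 + 10*(-11))²/(25*(1 - 11)²))*(-10*(12 - 10)) - 75 = ((1/25)*(9 - 110)²/(-10)²)*(-10*2) - 75 = ((1/25)*(1/100)*(-101)²)*(-20) - 75 = ((1/25)*(1/100)*10201)*(-20) - 75 = (10201/2500)*(-20) - 75 = -10201/125 - 75 = -19576/125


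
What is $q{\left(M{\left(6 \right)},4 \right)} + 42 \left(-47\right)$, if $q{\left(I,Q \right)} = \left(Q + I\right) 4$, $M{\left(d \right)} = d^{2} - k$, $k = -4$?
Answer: $-1798$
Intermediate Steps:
$M{\left(d \right)} = 4 + d^{2}$ ($M{\left(d \right)} = d^{2} - -4 = d^{2} + 4 = 4 + d^{2}$)
$q{\left(I,Q \right)} = 4 I + 4 Q$ ($q{\left(I,Q \right)} = \left(I + Q\right) 4 = 4 I + 4 Q$)
$q{\left(M{\left(6 \right)},4 \right)} + 42 \left(-47\right) = \left(4 \left(4 + 6^{2}\right) + 4 \cdot 4\right) + 42 \left(-47\right) = \left(4 \left(4 + 36\right) + 16\right) - 1974 = \left(4 \cdot 40 + 16\right) - 1974 = \left(160 + 16\right) - 1974 = 176 - 1974 = -1798$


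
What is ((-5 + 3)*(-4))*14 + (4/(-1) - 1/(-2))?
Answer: 217/2 ≈ 108.50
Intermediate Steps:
((-5 + 3)*(-4))*14 + (4/(-1) - 1/(-2)) = -2*(-4)*14 + (4*(-1) - 1*(-½)) = 8*14 + (-4 + ½) = 112 - 7/2 = 217/2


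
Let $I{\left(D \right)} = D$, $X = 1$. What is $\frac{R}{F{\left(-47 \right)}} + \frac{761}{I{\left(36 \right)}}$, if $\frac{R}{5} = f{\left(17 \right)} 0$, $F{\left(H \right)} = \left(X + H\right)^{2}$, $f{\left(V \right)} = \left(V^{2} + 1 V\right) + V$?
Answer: $\frac{761}{36} \approx 21.139$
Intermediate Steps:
$f{\left(V \right)} = V^{2} + 2 V$ ($f{\left(V \right)} = \left(V^{2} + V\right) + V = \left(V + V^{2}\right) + V = V^{2} + 2 V$)
$F{\left(H \right)} = \left(1 + H\right)^{2}$
$R = 0$ ($R = 5 \cdot 17 \left(2 + 17\right) 0 = 5 \cdot 17 \cdot 19 \cdot 0 = 5 \cdot 323 \cdot 0 = 5 \cdot 0 = 0$)
$\frac{R}{F{\left(-47 \right)}} + \frac{761}{I{\left(36 \right)}} = \frac{0}{\left(1 - 47\right)^{2}} + \frac{761}{36} = \frac{0}{\left(-46\right)^{2}} + 761 \cdot \frac{1}{36} = \frac{0}{2116} + \frac{761}{36} = 0 \cdot \frac{1}{2116} + \frac{761}{36} = 0 + \frac{761}{36} = \frac{761}{36}$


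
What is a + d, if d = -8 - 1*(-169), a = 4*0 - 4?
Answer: 157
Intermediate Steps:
a = -4 (a = 0 - 4 = -4)
d = 161 (d = -8 + 169 = 161)
a + d = -4 + 161 = 157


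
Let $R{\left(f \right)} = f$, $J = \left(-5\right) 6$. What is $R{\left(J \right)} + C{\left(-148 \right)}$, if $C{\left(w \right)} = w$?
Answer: $-178$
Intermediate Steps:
$J = -30$
$R{\left(J \right)} + C{\left(-148 \right)} = -30 - 148 = -178$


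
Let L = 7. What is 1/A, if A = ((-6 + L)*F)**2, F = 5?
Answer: 1/25 ≈ 0.040000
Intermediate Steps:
A = 25 (A = ((-6 + 7)*5)**2 = (1*5)**2 = 5**2 = 25)
1/A = 1/25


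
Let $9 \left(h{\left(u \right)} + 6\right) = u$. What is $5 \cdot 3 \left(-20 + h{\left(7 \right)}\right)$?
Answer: $- \frac{1135}{3} \approx -378.33$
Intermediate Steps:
$h{\left(u \right)} = -6 + \frac{u}{9}$
$5 \cdot 3 \left(-20 + h{\left(7 \right)}\right) = 5 \cdot 3 \left(-20 + \left(-6 + \frac{1}{9} \cdot 7\right)\right) = 15 \left(-20 + \left(-6 + \frac{7}{9}\right)\right) = 15 \left(-20 - \frac{47}{9}\right) = 15 \left(- \frac{227}{9}\right) = - \frac{1135}{3}$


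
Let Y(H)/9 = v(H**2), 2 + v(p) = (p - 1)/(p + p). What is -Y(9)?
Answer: 122/9 ≈ 13.556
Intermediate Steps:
v(p) = -2 + (-1 + p)/(2*p) (v(p) = -2 + (p - 1)/(p + p) = -2 + (-1 + p)/((2*p)) = -2 + (-1 + p)*(1/(2*p)) = -2 + (-1 + p)/(2*p))
Y(H) = 9*(-1 - 3*H**2)/(2*H**2) (Y(H) = 9*((-1 - 3*H**2)/(2*(H**2))) = 9*((-1 - 3*H**2)/(2*H**2)) = 9*(-1 - 3*H**2)/(2*H**2))
-Y(9) = -(-27/2 - 9/2/9**2) = -(-27/2 - 9/2*1/81) = -(-27/2 - 1/18) = -1*(-122/9) = 122/9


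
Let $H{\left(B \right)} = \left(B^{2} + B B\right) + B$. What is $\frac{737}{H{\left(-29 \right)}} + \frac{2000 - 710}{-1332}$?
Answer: $- \frac{21309}{40774} \approx -0.52261$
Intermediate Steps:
$H{\left(B \right)} = B + 2 B^{2}$ ($H{\left(B \right)} = \left(B^{2} + B^{2}\right) + B = 2 B^{2} + B = B + 2 B^{2}$)
$\frac{737}{H{\left(-29 \right)}} + \frac{2000 - 710}{-1332} = \frac{737}{\left(-29\right) \left(1 + 2 \left(-29\right)\right)} + \frac{2000 - 710}{-1332} = \frac{737}{\left(-29\right) \left(1 - 58\right)} + \left(2000 - 710\right) \left(- \frac{1}{1332}\right) = \frac{737}{\left(-29\right) \left(-57\right)} + 1290 \left(- \frac{1}{1332}\right) = \frac{737}{1653} - \frac{215}{222} = - \frac{21309}{40774}$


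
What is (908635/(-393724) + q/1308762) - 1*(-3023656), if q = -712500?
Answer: 259676880578978243/85881834948 ≈ 3.0237e+6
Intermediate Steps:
(908635/(-393724) + q/1308762) - 1*(-3023656) = (908635/(-393724) - 712500/1308762) - 1*(-3023656) = (908635*(-1/393724) - 712500*1/1308762) + 3023656 = (-908635/393724 - 118750/218127) + 3023656 = -244952551645/85881834948 + 3023656 = 259676880578978243/85881834948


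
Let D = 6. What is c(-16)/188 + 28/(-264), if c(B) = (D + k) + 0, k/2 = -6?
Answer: -214/1551 ≈ -0.13798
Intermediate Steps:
k = -12 (k = 2*(-6) = -12)
c(B) = -6 (c(B) = (6 - 12) + 0 = -6 + 0 = -6)
c(-16)/188 + 28/(-264) = -6/188 + 28/(-264) = -6*1/188 + 28*(-1/264) = -3/94 - 7/66 = -214/1551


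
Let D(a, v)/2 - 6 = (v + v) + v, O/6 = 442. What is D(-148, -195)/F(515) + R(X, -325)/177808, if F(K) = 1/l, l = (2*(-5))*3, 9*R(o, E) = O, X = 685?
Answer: 4632787661/133356 ≈ 34740.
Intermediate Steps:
O = 2652 (O = 6*442 = 2652)
R(o, E) = 884/3 (R(o, E) = (1/9)*2652 = 884/3)
l = -30 (l = -10*3 = -30)
D(a, v) = 12 + 6*v (D(a, v) = 12 + 2*((v + v) + v) = 12 + 2*(2*v + v) = 12 + 2*(3*v) = 12 + 6*v)
F(K) = -1/30 (F(K) = 1/(-30) = -1/30)
D(-148, -195)/F(515) + R(X, -325)/177808 = (12 + 6*(-195))/(-1/30) + (884/3)/177808 = (12 - 1170)*(-30) + (884/3)*(1/177808) = -1158*(-30) + 221/133356 = 34740 + 221/133356 = 4632787661/133356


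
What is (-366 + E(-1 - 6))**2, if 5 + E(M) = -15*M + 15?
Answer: 63001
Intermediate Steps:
E(M) = 10 - 15*M (E(M) = -5 + (-15*M + 15) = -5 + (15 - 15*M) = 10 - 15*M)
(-366 + E(-1 - 6))**2 = (-366 + (10 - 15*(-1 - 6)))**2 = (-366 + (10 - 15*(-7)))**2 = (-366 + (10 + 105))**2 = (-366 + 115)**2 = (-251)**2 = 63001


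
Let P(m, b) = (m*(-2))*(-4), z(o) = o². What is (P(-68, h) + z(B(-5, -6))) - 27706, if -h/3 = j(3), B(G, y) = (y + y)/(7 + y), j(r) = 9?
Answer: -28106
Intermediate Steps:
B(G, y) = 2*y/(7 + y) (B(G, y) = (2*y)/(7 + y) = 2*y/(7 + y))
h = -27 (h = -3*9 = -27)
P(m, b) = 8*m (P(m, b) = -2*m*(-4) = 8*m)
(P(-68, h) + z(B(-5, -6))) - 27706 = (8*(-68) + (2*(-6)/(7 - 6))²) - 27706 = (-544 + (2*(-6)/1)²) - 27706 = (-544 + (2*(-6)*1)²) - 27706 = (-544 + (-12)²) - 27706 = (-544 + 144) - 27706 = -400 - 27706 = -28106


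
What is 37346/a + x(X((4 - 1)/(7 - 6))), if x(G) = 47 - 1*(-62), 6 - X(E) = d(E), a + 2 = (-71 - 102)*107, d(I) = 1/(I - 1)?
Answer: 1980571/18513 ≈ 106.98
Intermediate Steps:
d(I) = 1/(-1 + I)
a = -18513 (a = -2 + (-71 - 102)*107 = -2 - 173*107 = -2 - 18511 = -18513)
X(E) = 6 - 1/(-1 + E)
x(G) = 109 (x(G) = 47 + 62 = 109)
37346/a + x(X((4 - 1)/(7 - 6))) = 37346/(-18513) + 109 = 37346*(-1/18513) + 109 = -37346/18513 + 109 = 1980571/18513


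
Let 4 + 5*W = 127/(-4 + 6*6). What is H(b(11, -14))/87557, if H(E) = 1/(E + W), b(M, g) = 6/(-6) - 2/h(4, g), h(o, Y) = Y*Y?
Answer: -7840/697741733 ≈ -1.1236e-5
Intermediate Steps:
h(o, Y) = Y²
W = -1/160 (W = -⅘ + (127/(-4 + 6*6))/5 = -⅘ + (127/(-4 + 36))/5 = -⅘ + (127/32)/5 = -⅘ + (127*(1/32))/5 = -⅘ + (⅕)*(127/32) = -⅘ + 127/160 = -1/160 ≈ -0.0062500)
b(M, g) = -1 - 2/g² (b(M, g) = 6/(-6) - 2/g² = 6*(-⅙) - 2/g² = -1 - 2/g²)
H(E) = 1/(-1/160 + E) (H(E) = 1/(E - 1/160) = 1/(-1/160 + E))
H(b(11, -14))/87557 = (160/(-1 + 160*(-1 - 2/(-14)²)))/87557 = (160/(-1 + 160*(-1 - 2*1/196)))*(1/87557) = (160/(-1 + 160*(-1 - 1/98)))*(1/87557) = (160/(-1 + 160*(-99/98)))*(1/87557) = (160/(-1 - 7920/49))*(1/87557) = (160/(-7969/49))*(1/87557) = (160*(-49/7969))*(1/87557) = -7840/7969*1/87557 = -7840/697741733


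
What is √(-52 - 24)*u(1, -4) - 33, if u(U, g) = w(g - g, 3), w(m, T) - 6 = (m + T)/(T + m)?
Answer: -33 + 14*I*√19 ≈ -33.0 + 61.025*I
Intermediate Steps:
w(m, T) = 7 (w(m, T) = 6 + (m + T)/(T + m) = 6 + (T + m)/(T + m) = 6 + 1 = 7)
u(U, g) = 7
√(-52 - 24)*u(1, -4) - 33 = √(-52 - 24)*7 - 33 = √(-76)*7 - 33 = (2*I*√19)*7 - 33 = 14*I*√19 - 33 = -33 + 14*I*√19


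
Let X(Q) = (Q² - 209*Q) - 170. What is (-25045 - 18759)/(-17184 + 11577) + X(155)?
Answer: -47839976/5607 ≈ -8532.2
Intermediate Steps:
X(Q) = -170 + Q² - 209*Q
(-25045 - 18759)/(-17184 + 11577) + X(155) = (-25045 - 18759)/(-17184 + 11577) + (-170 + 155² - 209*155) = -43804/(-5607) + (-170 + 24025 - 32395) = -43804*(-1/5607) - 8540 = 43804/5607 - 8540 = -47839976/5607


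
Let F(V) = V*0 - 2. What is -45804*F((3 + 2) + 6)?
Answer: 91608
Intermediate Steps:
F(V) = -2 (F(V) = 0 - 2 = -2)
-45804*F((3 + 2) + 6) = -45804*(-2) = 91608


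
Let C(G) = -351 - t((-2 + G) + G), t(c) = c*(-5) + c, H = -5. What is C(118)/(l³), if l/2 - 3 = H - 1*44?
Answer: -585/778688 ≈ -0.00075126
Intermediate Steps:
t(c) = -4*c (t(c) = -5*c + c = -4*c)
C(G) = -359 + 8*G (C(G) = -351 - (-4)*((-2 + G) + G) = -351 - (-4)*(-2 + 2*G) = -351 - (8 - 8*G) = -351 + (-8 + 8*G) = -359 + 8*G)
l = -92 (l = 6 + 2*(-5 - 1*44) = 6 + 2*(-5 - 44) = 6 + 2*(-49) = 6 - 98 = -92)
C(118)/(l³) = (-359 + 8*118)/((-92)³) = (-359 + 944)/(-778688) = 585*(-1/778688) = -585/778688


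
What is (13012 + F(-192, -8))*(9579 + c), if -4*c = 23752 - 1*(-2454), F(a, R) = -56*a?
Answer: 71945510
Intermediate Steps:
c = -13103/2 (c = -(23752 - 1*(-2454))/4 = -(23752 + 2454)/4 = -¼*26206 = -13103/2 ≈ -6551.5)
(13012 + F(-192, -8))*(9579 + c) = (13012 - 56*(-192))*(9579 - 13103/2) = (13012 + 10752)*(6055/2) = 23764*(6055/2) = 71945510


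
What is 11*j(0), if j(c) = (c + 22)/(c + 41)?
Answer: 242/41 ≈ 5.9024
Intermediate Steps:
j(c) = (22 + c)/(41 + c)
11*j(0) = 11*((22 + 0)/(41 + 0)) = 11*(22/41) = 242/41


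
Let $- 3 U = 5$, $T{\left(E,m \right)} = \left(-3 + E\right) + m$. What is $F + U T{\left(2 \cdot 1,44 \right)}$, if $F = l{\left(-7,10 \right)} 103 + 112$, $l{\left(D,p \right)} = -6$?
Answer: $- \frac{1733}{3} \approx -577.67$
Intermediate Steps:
$T{\left(E,m \right)} = -3 + E + m$
$U = - \frac{5}{3}$ ($U = \left(- \frac{1}{3}\right) 5 = - \frac{5}{3} \approx -1.6667$)
$F = -506$ ($F = \left(-6\right) 103 + 112 = -618 + 112 = -506$)
$F + U T{\left(2 \cdot 1,44 \right)} = -506 - \frac{5 \left(-3 + 2 \cdot 1 + 44\right)}{3} = -506 - \frac{5 \left(-3 + 2 + 44\right)}{3} = -506 - \frac{215}{3} = - \frac{1733}{3}$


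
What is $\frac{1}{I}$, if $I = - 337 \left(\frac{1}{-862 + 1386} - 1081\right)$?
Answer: $\frac{524}{190891291} \approx 2.745 \cdot 10^{-6}$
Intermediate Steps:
$I = \frac{190891291}{524}$ ($I = - 337 \left(\frac{1}{524} - 1081\right) = \left(-337\right) \left(- \frac{566443}{524}\right) = \frac{190891291}{524} \approx 3.643 \cdot 10^{5}$)
$\frac{1}{I} = \frac{1}{\frac{190891291}{524}} = \frac{524}{190891291}$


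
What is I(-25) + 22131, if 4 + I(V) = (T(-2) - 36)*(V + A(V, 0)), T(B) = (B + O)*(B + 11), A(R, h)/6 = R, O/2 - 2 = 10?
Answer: -6223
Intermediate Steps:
O = 24 (O = 4 + 2*10 = 4 + 20 = 24)
A(R, h) = 6*R
T(B) = (11 + B)*(24 + B) (T(B) = (B + 24)*(B + 11) = (24 + B)*(11 + B) = (11 + B)*(24 + B))
I(V) = -4 + 1134*V (I(V) = -4 + ((264 + (-2)² + 35*(-2)) - 36)*(V + 6*V) = -4 + ((264 + 4 - 70) - 36)*(7*V) = -4 + (198 - 36)*(7*V) = -4 + 162*(7*V) = -4 + 1134*V)
I(-25) + 22131 = (-4 + 1134*(-25)) + 22131 = (-4 - 28350) + 22131 = -28354 + 22131 = -6223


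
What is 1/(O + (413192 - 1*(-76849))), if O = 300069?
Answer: 1/790110 ≈ 1.2656e-6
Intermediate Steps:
1/(O + (413192 - 1*(-76849))) = 1/(300069 + (413192 - 1*(-76849))) = 1/(300069 + (413192 + 76849)) = 1/(300069 + 490041) = 1/790110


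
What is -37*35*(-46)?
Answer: 59570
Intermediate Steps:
-37*35*(-46) = -1295*(-46) = 59570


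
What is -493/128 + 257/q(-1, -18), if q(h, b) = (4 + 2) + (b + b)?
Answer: -23843/1920 ≈ -12.418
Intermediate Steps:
q(h, b) = 6 + 2*b
-493/128 + 257/q(-1, -18) = -493/128 + 257/(6 + 2*(-18)) = -493*1/128 + 257/(6 - 36) = -493/128 + 257/(-30) = -493/128 + 257*(-1/30) = -493/128 - 257/30 = -23843/1920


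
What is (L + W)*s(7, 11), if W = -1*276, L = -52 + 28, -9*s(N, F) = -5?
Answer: -500/3 ≈ -166.67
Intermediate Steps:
s(N, F) = 5/9 (s(N, F) = -⅑*(-5) = 5/9)
L = -24
W = -276
(L + W)*s(7, 11) = (-24 - 276)*(5/9) = -300*5/9 = -500/3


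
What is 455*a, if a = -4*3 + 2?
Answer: -4550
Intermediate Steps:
a = -10 (a = -12 + 2 = -10)
455*a = 455*(-10) = -4550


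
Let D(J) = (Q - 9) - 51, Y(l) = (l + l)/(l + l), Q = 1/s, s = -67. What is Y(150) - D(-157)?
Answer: 4088/67 ≈ 61.015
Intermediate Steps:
Q = -1/67 (Q = 1/(-67) = -1/67 ≈ -0.014925)
Y(l) = 1 (Y(l) = (2*l)/((2*l)) = (2*l)*(1/(2*l)) = 1)
D(J) = -4021/67 (D(J) = (-1/67 - 9) - 51 = -604/67 - 51 = -4021/67)
Y(150) - D(-157) = 1 - 1*(-4021/67) = 1 + 4021/67 = 4088/67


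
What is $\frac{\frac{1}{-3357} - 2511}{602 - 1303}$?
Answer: $\frac{8429428}{2353257} \approx 3.582$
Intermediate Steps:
$\frac{\frac{1}{-3357} - 2511}{602 - 1303} = \frac{- \frac{1}{3357} - 2511}{-701} = \left(- \frac{8429428}{3357}\right) \left(- \frac{1}{701}\right) = \frac{8429428}{2353257}$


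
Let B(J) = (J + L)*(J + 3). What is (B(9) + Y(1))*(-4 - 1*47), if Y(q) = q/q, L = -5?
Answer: -2499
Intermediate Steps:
B(J) = (-5 + J)*(3 + J) (B(J) = (J - 5)*(J + 3) = (-5 + J)*(3 + J))
Y(q) = 1
(B(9) + Y(1))*(-4 - 1*47) = ((-15 + 9² - 2*9) + 1)*(-4 - 1*47) = ((-15 + 81 - 18) + 1)*(-4 - 47) = (48 + 1)*(-51) = 49*(-51) = -2499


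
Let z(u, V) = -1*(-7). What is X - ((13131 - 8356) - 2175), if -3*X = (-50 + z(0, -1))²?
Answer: -9649/3 ≈ -3216.3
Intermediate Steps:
z(u, V) = 7
X = -1849/3 (X = -(-50 + 7)²/3 = -⅓*(-43)² = -⅓*1849 = -1849/3 ≈ -616.33)
X - ((13131 - 8356) - 2175) = -1849/3 - ((13131 - 8356) - 2175) = -1849/3 - (4775 - 2175) = -1849/3 - 1*2600 = -1849/3 - 2600 = -9649/3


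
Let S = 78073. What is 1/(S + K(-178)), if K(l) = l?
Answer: 1/77895 ≈ 1.2838e-5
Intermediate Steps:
1/(S + K(-178)) = 1/(78073 - 178) = 1/77895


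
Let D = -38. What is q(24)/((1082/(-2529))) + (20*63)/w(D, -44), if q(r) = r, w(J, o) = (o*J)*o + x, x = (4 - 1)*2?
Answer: -1116570618/19898521 ≈ -56.113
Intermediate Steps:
x = 6 (x = 3*2 = 6)
w(J, o) = 6 + J*o² (w(J, o) = (o*J)*o + 6 = (J*o)*o + 6 = J*o² + 6 = 6 + J*o²)
q(24)/((1082/(-2529))) + (20*63)/w(D, -44) = 24/((1082/(-2529))) + (20*63)/(6 - 38*(-44)²) = 24/((1082*(-1/2529))) + 1260/(6 - 38*1936) = 24/(-1082/2529) + 1260/(6 - 73568) = 24*(-2529/1082) + 1260/(-73562) = -30348/541 + 1260*(-1/73562) = -30348/541 - 630/36781 = -1116570618/19898521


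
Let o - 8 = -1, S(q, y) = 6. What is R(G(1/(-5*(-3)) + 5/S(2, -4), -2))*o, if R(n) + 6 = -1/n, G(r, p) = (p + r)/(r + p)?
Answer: -49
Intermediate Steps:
G(r, p) = 1 (G(r, p) = (p + r)/(p + r) = 1)
R(n) = -6 - 1/n
o = 7 (o = 8 - 1 = 7)
R(G(1/(-5*(-3)) + 5/S(2, -4), -2))*o = (-6 - 1/1)*7 = (-6 - 1*1)*7 = (-6 - 1)*7 = -7*7 = -49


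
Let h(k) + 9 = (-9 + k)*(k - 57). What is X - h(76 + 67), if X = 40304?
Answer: 28789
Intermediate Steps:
h(k) = -9 + (-57 + k)*(-9 + k) (h(k) = -9 + (-9 + k)*(k - 57) = -9 + (-9 + k)*(-57 + k) = -9 + (-57 + k)*(-9 + k))
X - h(76 + 67) = 40304 - (504 + (76 + 67)² - 66*(76 + 67)) = 40304 - (504 + 143² - 66*143) = 40304 - (504 + 20449 - 9438) = 40304 - 1*11515 = 40304 - 11515 = 28789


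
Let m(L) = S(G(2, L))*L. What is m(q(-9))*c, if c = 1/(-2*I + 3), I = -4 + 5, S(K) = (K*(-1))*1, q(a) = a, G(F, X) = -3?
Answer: -27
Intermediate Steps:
S(K) = -K (S(K) = -K*1 = -K)
I = 1
m(L) = 3*L (m(L) = (-1*(-3))*L = 3*L)
c = 1 (c = 1/(-2*1 + 3) = 1/(-2 + 3) = 1/1 = 1)
m(q(-9))*c = (3*(-9))*1 = -27*1 = -27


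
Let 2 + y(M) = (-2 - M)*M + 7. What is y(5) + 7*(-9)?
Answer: -93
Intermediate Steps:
y(M) = 5 + M*(-2 - M) (y(M) = -2 + ((-2 - M)*M + 7) = -2 + (M*(-2 - M) + 7) = -2 + (7 + M*(-2 - M)) = 5 + M*(-2 - M))
y(5) + 7*(-9) = (5 - 1*5² - 2*5) + 7*(-9) = (5 - 1*25 - 10) - 63 = (5 - 25 - 10) - 63 = -30 - 63 = -93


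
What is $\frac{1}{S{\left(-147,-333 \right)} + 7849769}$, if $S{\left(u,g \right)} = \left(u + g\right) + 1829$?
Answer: $\frac{1}{7851118} \approx 1.2737 \cdot 10^{-7}$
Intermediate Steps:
$S{\left(u,g \right)} = 1829 + g + u$ ($S{\left(u,g \right)} = \left(g + u\right) + 1829 = 1829 + g + u$)
$\frac{1}{S{\left(-147,-333 \right)} + 7849769} = \frac{1}{\left(1829 - 333 - 147\right) + 7849769} = \frac{1}{1349 + 7849769} = \frac{1}{7851118}$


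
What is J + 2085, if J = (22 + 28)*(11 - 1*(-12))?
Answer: 3235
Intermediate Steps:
J = 1150 (J = 50*(11 + 12) = 50*23 = 1150)
J + 2085 = 1150 + 2085 = 3235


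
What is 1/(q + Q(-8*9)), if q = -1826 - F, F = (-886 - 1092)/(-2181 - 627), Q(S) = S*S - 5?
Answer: 1404/4706623 ≈ 0.00029830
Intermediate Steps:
Q(S) = -5 + S² (Q(S) = S² - 5 = -5 + S²)
F = 989/1404 (F = -1978/(-2808) = -1978*(-1/2808) = 989/1404 ≈ 0.70442)
q = -2564693/1404 (q = -1826 - 1*989/1404 = -1826 - 989/1404 = -2564693/1404 ≈ -1826.7)
1/(q + Q(-8*9)) = 1/(-2564693/1404 + (-5 + (-8*9)²)) = 1/(-2564693/1404 + (-5 + (-72)²)) = 1/(-2564693/1404 + (-5 + 5184)) = 1/(-2564693/1404 + 5179) = 1/(4706623/1404) = 1404/4706623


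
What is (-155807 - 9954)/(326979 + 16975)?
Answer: -165761/343954 ≈ -0.48193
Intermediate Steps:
(-155807 - 9954)/(326979 + 16975) = -165761/343954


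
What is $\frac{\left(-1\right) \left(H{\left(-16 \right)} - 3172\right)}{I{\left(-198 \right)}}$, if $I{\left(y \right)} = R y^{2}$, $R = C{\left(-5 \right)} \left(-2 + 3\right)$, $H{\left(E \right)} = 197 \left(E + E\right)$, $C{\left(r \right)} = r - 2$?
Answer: $- \frac{2369}{68607} \approx -0.03453$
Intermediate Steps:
$C{\left(r \right)} = -2 + r$
$H{\left(E \right)} = 394 E$ ($H{\left(E \right)} = 197 \cdot 2 E = 394 E$)
$R = -7$ ($R = \left(-2 - 5\right) \left(-2 + 3\right) = \left(-7\right) 1 = -7$)
$I{\left(y \right)} = - 7 y^{2}$
$\frac{\left(-1\right) \left(H{\left(-16 \right)} - 3172\right)}{I{\left(-198 \right)}} = \frac{\left(-1\right) \left(394 \left(-16\right) - 3172\right)}{\left(-7\right) \left(-198\right)^{2}} = \frac{\left(-1\right) \left(-6304 - 3172\right)}{\left(-7\right) 39204} = \frac{\left(-1\right) \left(-9476\right)}{-274428} = 9476 \left(- \frac{1}{274428}\right) = - \frac{2369}{68607}$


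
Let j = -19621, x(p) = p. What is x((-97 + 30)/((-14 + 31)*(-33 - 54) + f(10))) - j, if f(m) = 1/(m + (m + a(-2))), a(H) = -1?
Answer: 551351373/28100 ≈ 19621.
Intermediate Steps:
f(m) = 1/(-1 + 2*m) (f(m) = 1/(m + (m - 1)) = 1/(m + (-1 + m)) = 1/(-1 + 2*m))
x((-97 + 30)/((-14 + 31)*(-33 - 54) + f(10))) - j = (-97 + 30)/((-14 + 31)*(-33 - 54) + 1/(-1 + 2*10)) - 1*(-19621) = -67/(17*(-87) + 1/(-1 + 20)) + 19621 = -67/(-1479 + 1/19) + 19621 = -67/(-28100/19) + 19621 = -67*(-19/28100) + 19621 = 1273/28100 + 19621 = 551351373/28100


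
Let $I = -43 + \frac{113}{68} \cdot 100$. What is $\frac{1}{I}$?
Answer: $\frac{17}{2094} \approx 0.0081184$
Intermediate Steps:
$I = \frac{2094}{17}$ ($I = -43 + 113 \cdot \frac{1}{68} \cdot 100 = -43 + \frac{113}{68} \cdot 100 = -43 + \frac{2825}{17} = \frac{2094}{17} \approx 123.18$)
$\frac{1}{I} = \frac{1}{\frac{2094}{17}} = \frac{17}{2094}$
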